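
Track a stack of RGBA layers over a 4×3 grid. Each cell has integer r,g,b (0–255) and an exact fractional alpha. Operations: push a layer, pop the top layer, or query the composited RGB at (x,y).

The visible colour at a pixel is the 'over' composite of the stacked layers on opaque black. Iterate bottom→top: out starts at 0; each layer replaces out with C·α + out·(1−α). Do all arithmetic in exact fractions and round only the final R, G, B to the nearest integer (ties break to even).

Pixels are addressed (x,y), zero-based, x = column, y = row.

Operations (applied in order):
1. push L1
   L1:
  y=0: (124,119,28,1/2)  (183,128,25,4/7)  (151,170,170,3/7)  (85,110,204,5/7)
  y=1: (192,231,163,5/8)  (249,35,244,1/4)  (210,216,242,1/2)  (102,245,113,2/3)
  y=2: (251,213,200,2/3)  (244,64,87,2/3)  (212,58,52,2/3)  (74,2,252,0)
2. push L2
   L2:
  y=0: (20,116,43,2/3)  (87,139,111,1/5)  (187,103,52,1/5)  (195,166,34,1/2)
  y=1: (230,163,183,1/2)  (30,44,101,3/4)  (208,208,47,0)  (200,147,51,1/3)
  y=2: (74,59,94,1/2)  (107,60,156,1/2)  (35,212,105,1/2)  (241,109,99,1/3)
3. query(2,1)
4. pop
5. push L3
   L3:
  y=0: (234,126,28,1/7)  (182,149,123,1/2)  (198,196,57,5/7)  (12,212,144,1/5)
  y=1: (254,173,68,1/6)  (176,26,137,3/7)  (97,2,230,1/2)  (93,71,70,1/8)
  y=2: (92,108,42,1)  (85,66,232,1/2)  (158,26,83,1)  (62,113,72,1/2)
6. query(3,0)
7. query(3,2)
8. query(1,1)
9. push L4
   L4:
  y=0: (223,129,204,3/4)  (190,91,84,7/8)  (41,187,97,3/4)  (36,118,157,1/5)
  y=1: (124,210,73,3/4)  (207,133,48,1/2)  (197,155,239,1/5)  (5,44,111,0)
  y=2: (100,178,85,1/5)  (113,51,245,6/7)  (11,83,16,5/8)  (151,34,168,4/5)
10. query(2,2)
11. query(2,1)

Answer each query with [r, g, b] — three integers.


(2,1) stack=L1,L2; from [0,0,0]:
L1 α=1/2: [105, 108, 121]
L2 α=0: [105, 108, 121]
rounded: [105, 108, 121]

(3,0) stack=L1,L3; from [0,0,0]:
after L1 α=5/7: [425/7, 550/7, 1020/7]
after L3 α=1/5: [1784/35, 3684/35, 5088/35]
→ [51, 105, 145]

at x=3,y=2 over L1,L3:
+L1 (α=0) → [0, 0, 0]
+L3 (α=1/2) → [31, 113/2, 36]
rounded: [31, 56, 36]

(1,1) stack=L1,L3; from [0,0,0]:
after L1 α=1/4: [249/4, 35/4, 61]
after L3 α=3/7: [111, 113/7, 655/7]
rounded: [111, 16, 94]

(2,2) stack=L1,L3,L4; from [0,0,0]:
after L1 α=2/3: [424/3, 116/3, 104/3]
after L3 α=1: [158, 26, 83]
after L4 α=5/8: [529/8, 493/8, 329/8]
rounded: [66, 62, 41]

query (2,1) [L1,L3,L4] — begin 0,0,0
after L1 α=1/2: [105, 108, 121]
after L3 α=1/2: [101, 55, 351/2]
after L4 α=1/5: [601/5, 75, 941/5]
= [120, 75, 188]


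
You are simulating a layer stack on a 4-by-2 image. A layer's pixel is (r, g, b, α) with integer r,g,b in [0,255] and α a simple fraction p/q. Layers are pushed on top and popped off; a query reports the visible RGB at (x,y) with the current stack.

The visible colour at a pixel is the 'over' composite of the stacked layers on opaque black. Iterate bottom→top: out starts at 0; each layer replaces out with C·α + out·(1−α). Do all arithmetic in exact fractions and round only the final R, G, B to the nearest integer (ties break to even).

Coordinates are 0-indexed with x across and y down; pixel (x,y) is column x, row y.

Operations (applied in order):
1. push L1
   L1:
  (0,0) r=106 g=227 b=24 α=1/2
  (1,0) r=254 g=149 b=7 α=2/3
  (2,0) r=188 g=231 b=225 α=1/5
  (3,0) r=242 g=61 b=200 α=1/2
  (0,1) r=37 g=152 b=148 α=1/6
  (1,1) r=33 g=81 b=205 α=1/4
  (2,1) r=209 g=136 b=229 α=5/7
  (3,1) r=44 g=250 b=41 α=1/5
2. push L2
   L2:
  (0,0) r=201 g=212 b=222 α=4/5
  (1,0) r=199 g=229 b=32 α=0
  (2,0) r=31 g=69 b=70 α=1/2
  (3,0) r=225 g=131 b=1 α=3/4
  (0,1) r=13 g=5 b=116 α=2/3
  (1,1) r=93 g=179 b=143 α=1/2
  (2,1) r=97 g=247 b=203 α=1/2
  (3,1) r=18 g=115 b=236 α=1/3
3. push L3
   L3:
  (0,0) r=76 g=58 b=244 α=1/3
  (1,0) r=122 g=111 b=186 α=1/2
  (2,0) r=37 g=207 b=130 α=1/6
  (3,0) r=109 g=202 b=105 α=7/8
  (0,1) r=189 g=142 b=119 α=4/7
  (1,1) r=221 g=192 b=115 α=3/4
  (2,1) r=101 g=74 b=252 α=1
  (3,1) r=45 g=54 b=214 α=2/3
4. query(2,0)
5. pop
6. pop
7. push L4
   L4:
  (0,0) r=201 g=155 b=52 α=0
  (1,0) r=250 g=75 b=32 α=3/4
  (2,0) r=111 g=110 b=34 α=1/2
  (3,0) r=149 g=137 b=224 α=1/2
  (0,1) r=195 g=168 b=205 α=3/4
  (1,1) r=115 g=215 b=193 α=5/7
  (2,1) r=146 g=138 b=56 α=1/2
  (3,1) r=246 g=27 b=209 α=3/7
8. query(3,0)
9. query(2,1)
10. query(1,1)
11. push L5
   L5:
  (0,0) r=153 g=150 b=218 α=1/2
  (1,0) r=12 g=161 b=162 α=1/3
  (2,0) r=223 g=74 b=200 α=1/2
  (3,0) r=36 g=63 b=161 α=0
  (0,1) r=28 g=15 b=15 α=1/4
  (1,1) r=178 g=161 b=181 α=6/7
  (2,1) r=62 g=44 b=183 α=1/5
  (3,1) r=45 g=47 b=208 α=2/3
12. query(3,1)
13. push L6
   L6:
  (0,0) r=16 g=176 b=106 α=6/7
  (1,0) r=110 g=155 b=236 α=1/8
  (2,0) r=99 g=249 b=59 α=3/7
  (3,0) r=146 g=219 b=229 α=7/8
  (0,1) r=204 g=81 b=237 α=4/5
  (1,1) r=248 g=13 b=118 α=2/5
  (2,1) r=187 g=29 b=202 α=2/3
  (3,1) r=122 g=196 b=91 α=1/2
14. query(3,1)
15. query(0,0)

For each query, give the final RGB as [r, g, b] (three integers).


query (2,0) [L1,L2,L3] — begin 0,0,0
L1 α=1/5: [188/5, 231/5, 45]
L2 α=1/2: [343/10, 288/5, 115/2]
L3 α=1/6: [139/4, 165/2, 835/12]
rounded: [35, 82, 70]

(3,0) stack=L1,L4; from [0,0,0]:
L1 α=1/2: [121, 61/2, 100]
L4 α=1/2: [135, 335/4, 162]
rounded: [135, 84, 162]

query (2,1) [L1,L4] — begin 0,0,0
after L1 α=5/7: [1045/7, 680/7, 1145/7]
after L4 α=1/2: [2067/14, 823/7, 1537/14]
= [148, 118, 110]

(1,1) stack=L1,L4; from [0,0,0]:
+L1 (α=1/4) → [33/4, 81/4, 205/4]
+L4 (α=5/7) → [169/2, 2231/14, 305/2]
rounded: [84, 159, 152]

at x=3,y=1 over L1,L4,L5:
+L1 (α=1/5) → [44/5, 50, 41/5]
+L4 (α=3/7) → [3866/35, 281/7, 3299/35]
+L5 (α=2/3) → [7016/105, 313/7, 5953/35]
→ [67, 45, 170]

(3,1) stack=L1,L4,L5,L6; from [0,0,0]:
after L1 α=1/5: [44/5, 50, 41/5]
after L4 α=3/7: [3866/35, 281/7, 3299/35]
after L5 α=2/3: [7016/105, 313/7, 5953/35]
after L6 α=1/2: [9913/105, 1685/14, 4569/35]
→ [94, 120, 131]

at x=0,y=0 over L1,L4,L5,L6:
after L1 α=1/2: [53, 227/2, 12]
after L4 α=0: [53, 227/2, 12]
after L5 α=1/2: [103, 527/4, 115]
after L6 α=6/7: [199/7, 4751/28, 751/7]
→ [28, 170, 107]


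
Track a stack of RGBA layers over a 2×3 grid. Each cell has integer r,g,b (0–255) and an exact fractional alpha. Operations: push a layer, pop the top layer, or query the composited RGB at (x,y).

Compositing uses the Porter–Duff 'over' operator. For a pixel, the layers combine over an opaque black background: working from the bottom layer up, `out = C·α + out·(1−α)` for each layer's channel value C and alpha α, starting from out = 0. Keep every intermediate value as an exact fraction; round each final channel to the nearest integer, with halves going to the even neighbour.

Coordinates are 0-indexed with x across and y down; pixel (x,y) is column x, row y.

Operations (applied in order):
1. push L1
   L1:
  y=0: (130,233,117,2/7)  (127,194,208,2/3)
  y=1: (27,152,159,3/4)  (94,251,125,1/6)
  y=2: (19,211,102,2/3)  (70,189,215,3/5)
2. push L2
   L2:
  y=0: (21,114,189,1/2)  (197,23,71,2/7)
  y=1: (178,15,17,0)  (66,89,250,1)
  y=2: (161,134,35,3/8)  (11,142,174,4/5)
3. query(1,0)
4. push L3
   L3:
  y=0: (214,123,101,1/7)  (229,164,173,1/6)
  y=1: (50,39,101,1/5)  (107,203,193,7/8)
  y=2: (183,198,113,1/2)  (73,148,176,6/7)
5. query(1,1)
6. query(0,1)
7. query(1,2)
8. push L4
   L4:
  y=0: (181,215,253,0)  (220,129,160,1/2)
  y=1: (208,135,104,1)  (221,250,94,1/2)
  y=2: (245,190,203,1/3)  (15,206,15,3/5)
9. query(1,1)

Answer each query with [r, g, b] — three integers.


query (1,0) [L1,L2] — begin 0,0,0
after L1 α=2/3: [254/3, 388/3, 416/3]
after L2 α=2/7: [2452/21, 2078/21, 358/3]
→ [117, 99, 119]

query (1,1) [L1,L2,L3] — begin 0,0,0
L1 α=1/6: [47/3, 251/6, 125/6]
L2 α=1: [66, 89, 250]
L3 α=7/8: [815/8, 755/4, 1601/8]
rounded: [102, 189, 200]

(0,1) stack=L1,L2,L3; from [0,0,0]:
after L1 α=3/4: [81/4, 114, 477/4]
after L2 α=0: [81/4, 114, 477/4]
after L3 α=1/5: [131/5, 99, 578/5]
rounded: [26, 99, 116]

query (1,2) [L1,L2,L3] — begin 0,0,0
after L1 α=3/5: [42, 567/5, 129]
after L2 α=4/5: [86/5, 3407/25, 165]
after L3 α=6/7: [2276/35, 25607/175, 1221/7]
→ [65, 146, 174]

(1,1) stack=L1,L2,L3,L4; from [0,0,0]:
after L1 α=1/6: [47/3, 251/6, 125/6]
after L2 α=1: [66, 89, 250]
after L3 α=7/8: [815/8, 755/4, 1601/8]
after L4 α=1/2: [2583/16, 1755/8, 2353/16]
→ [161, 219, 147]


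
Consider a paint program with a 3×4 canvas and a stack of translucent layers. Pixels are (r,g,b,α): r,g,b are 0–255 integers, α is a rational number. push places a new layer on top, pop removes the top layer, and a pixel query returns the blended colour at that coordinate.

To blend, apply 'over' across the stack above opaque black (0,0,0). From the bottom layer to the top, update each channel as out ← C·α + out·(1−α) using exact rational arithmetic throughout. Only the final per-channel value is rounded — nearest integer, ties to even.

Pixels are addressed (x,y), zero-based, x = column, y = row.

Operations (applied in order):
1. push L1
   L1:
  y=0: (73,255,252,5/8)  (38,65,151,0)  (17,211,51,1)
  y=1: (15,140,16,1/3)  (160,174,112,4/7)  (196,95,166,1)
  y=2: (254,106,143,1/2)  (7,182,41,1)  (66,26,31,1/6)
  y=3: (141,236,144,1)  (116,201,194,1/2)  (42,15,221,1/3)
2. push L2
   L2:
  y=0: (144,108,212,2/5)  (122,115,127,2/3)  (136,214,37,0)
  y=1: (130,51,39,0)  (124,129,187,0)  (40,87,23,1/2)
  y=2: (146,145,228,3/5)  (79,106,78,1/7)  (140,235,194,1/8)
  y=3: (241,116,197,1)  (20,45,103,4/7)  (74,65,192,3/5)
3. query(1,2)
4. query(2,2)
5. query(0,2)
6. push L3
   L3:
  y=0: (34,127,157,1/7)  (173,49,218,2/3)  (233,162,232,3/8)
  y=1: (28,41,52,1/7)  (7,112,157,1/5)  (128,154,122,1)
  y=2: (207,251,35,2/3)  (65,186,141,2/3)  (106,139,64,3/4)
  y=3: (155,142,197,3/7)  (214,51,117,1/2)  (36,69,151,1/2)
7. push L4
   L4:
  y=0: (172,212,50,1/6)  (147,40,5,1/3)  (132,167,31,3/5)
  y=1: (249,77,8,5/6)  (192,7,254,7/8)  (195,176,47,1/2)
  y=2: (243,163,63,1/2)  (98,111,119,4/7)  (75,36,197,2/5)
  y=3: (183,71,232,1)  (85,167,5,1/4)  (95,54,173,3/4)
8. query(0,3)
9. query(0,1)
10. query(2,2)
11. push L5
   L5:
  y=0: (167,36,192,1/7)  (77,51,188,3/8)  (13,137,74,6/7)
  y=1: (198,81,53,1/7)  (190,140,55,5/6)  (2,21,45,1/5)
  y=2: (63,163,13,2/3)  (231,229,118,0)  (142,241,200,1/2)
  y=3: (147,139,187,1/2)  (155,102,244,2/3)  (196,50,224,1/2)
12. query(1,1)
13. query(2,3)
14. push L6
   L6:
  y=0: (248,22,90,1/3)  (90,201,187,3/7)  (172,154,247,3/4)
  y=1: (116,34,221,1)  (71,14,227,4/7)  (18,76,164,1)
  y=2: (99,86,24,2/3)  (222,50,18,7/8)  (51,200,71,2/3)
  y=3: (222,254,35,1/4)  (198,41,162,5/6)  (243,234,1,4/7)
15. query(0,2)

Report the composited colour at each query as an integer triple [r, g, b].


query (1,2) [L1,L2] — begin 0,0,0
after L1 α=1: [7, 182, 41]
after L2 α=1/7: [121/7, 1198/7, 324/7]
rounded: [17, 171, 46]

(2,2) stack=L1,L2; from [0,0,0]:
L1 α=1/6: [11, 13/3, 31/6]
L2 α=1/8: [217/8, 199/6, 1381/48]
= [27, 33, 29]

query (0,2) [L1,L2] — begin 0,0,0
after L1 α=1/2: [127, 53, 143/2]
after L2 α=3/5: [692/5, 541/5, 827/5]
→ [138, 108, 165]

query (0,3) [L1,L2,L3,L4] — begin 0,0,0
+L1 (α=1) → [141, 236, 144]
+L2 (α=1) → [241, 116, 197]
+L3 (α=3/7) → [1429/7, 890/7, 197]
+L4 (α=1) → [183, 71, 232]
→ [183, 71, 232]

at x=0,y=1 over L1,L2,L3,L4:
after L1 α=1/3: [5, 140/3, 16/3]
after L2 α=0: [5, 140/3, 16/3]
after L3 α=1/7: [58/7, 321/7, 12]
after L4 α=5/6: [8773/42, 1508/21, 26/3]
→ [209, 72, 9]

query (2,2) [L1,L2,L3,L4] — begin 0,0,0
+L1 (α=1/6) → [11, 13/3, 31/6]
+L2 (α=1/8) → [217/8, 199/6, 1381/48]
+L3 (α=3/4) → [2761/32, 2701/24, 10597/192]
+L4 (α=2/5) → [13083/160, 3277/40, 35813/320]
→ [82, 82, 112]

(1,1) stack=L1,L2,L3,L4,L5; from [0,0,0]:
+L1 (α=4/7) → [640/7, 696/7, 64]
+L2 (α=0) → [640/7, 696/7, 64]
+L3 (α=1/5) → [2609/35, 3568/35, 413/5]
+L4 (α=7/8) → [49649/280, 5283/280, 9303/40]
+L5 (α=5/6) → [315649/1680, 201283/1680, 20303/240]
→ [188, 120, 85]

query (2,3) [L1,L2,L3,L4,L5] — begin 0,0,0
+L1 (α=1/3) → [14, 5, 221/3]
+L2 (α=3/5) → [50, 41, 434/3]
+L3 (α=1/2) → [43, 55, 887/6]
+L4 (α=3/4) → [82, 217/4, 4001/24]
+L5 (α=1/2) → [139, 417/8, 9377/48]
= [139, 52, 195]

at x=0,y=2 over L1,L2,L3,L4,L5,L6:
L1 α=1/2: [127, 53, 143/2]
L2 α=3/5: [692/5, 541/5, 827/5]
L3 α=2/3: [2762/15, 1017/5, 1177/15]
L4 α=1/2: [6407/30, 916/5, 1061/15]
L5 α=2/3: [10187/90, 2546/15, 1451/45]
L6 α=2/3: [28007/270, 5126/45, 3611/135]
rounded: [104, 114, 27]


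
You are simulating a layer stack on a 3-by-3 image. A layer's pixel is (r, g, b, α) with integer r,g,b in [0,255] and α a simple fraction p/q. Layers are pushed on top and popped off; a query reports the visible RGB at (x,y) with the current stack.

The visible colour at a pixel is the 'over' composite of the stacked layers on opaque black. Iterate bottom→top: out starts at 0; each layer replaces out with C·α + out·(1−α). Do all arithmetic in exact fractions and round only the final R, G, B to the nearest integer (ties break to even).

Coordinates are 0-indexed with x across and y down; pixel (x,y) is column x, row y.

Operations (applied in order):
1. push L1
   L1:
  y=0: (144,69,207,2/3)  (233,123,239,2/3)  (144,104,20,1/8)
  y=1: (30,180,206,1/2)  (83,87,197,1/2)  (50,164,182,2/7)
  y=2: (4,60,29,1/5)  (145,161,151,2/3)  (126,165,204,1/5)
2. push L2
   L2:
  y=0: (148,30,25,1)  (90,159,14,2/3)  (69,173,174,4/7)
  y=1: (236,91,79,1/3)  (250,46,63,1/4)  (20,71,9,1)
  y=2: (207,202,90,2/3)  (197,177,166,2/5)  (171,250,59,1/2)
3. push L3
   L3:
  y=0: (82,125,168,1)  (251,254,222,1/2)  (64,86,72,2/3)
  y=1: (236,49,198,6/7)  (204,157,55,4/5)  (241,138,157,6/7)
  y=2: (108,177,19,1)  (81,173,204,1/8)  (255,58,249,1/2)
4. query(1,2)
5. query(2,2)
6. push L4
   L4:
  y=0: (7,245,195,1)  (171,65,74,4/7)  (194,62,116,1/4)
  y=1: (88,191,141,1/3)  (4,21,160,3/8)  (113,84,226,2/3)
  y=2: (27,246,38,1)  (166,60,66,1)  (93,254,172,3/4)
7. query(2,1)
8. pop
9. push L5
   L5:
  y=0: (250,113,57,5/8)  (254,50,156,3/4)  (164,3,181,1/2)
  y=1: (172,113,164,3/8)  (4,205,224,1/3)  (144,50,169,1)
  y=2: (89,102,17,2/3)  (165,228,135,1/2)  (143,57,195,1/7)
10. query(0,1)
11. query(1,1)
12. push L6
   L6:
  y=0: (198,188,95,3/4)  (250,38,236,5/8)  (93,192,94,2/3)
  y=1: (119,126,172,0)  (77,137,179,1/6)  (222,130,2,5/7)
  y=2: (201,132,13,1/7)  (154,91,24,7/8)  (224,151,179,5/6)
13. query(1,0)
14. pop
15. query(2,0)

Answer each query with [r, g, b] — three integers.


(1,2) stack=L1,L2,L3; from [0,0,0]:
L1 α=2/3: [290/3, 322/3, 302/3]
L2 α=2/5: [684/5, 676/5, 634/5]
L3 α=1/8: [5193/40, 5597/40, 2729/20]
→ [130, 140, 136]

at x=2,y=2 over L1,L2,L3:
after L1 α=1/5: [126/5, 33, 204/5]
after L2 α=1/2: [981/10, 283/2, 499/10]
after L3 α=1/2: [3531/20, 399/4, 2989/20]
→ [177, 100, 149]

at x=2,y=1 over L1,L2,L3,L4:
after L1 α=2/7: [100/7, 328/7, 52]
after L2 α=1: [20, 71, 9]
after L3 α=6/7: [1466/7, 899/7, 951/7]
after L4 α=2/3: [1016/7, 2075/21, 4115/21]
→ [145, 99, 196]

query (0,1) [L1,L2,L3,L5] — begin 0,0,0
+L1 (α=1/2) → [15, 90, 103]
+L2 (α=1/3) → [266/3, 271/3, 95]
+L3 (α=6/7) → [4514/21, 1153/21, 1283/7]
+L5 (α=3/8) → [16703/84, 3221/42, 9859/56]
rounded: [199, 77, 176]

query (1,1) [L1,L2,L3,L5] — begin 0,0,0
L1 α=1/2: [83/2, 87/2, 197/2]
L2 α=1/4: [749/8, 353/8, 717/8]
L3 α=4/5: [7277/40, 5377/40, 2477/40]
L5 α=1/3: [7357/60, 3159/20, 2319/20]
→ [123, 158, 116]

query (1,0) [L1,L2,L3,L5,L6] — begin 0,0,0
after L1 α=2/3: [466/3, 82, 478/3]
after L2 α=2/3: [1006/9, 400/3, 562/9]
after L3 α=1/2: [3265/18, 581/3, 1280/9]
after L5 α=3/4: [16981/72, 1031/12, 1373/9]
after L6 α=5/8: [46981/192, 1791/32, 4913/24]
= [245, 56, 205]

at x=2,y=0 over L1,L2,L3,L5:
+L1 (α=1/8) → [18, 13, 5/2]
+L2 (α=4/7) → [330/7, 731/7, 201/2]
+L3 (α=2/3) → [1226/21, 645/7, 163/2]
+L5 (α=1/2) → [2335/21, 333/7, 525/4]
= [111, 48, 131]


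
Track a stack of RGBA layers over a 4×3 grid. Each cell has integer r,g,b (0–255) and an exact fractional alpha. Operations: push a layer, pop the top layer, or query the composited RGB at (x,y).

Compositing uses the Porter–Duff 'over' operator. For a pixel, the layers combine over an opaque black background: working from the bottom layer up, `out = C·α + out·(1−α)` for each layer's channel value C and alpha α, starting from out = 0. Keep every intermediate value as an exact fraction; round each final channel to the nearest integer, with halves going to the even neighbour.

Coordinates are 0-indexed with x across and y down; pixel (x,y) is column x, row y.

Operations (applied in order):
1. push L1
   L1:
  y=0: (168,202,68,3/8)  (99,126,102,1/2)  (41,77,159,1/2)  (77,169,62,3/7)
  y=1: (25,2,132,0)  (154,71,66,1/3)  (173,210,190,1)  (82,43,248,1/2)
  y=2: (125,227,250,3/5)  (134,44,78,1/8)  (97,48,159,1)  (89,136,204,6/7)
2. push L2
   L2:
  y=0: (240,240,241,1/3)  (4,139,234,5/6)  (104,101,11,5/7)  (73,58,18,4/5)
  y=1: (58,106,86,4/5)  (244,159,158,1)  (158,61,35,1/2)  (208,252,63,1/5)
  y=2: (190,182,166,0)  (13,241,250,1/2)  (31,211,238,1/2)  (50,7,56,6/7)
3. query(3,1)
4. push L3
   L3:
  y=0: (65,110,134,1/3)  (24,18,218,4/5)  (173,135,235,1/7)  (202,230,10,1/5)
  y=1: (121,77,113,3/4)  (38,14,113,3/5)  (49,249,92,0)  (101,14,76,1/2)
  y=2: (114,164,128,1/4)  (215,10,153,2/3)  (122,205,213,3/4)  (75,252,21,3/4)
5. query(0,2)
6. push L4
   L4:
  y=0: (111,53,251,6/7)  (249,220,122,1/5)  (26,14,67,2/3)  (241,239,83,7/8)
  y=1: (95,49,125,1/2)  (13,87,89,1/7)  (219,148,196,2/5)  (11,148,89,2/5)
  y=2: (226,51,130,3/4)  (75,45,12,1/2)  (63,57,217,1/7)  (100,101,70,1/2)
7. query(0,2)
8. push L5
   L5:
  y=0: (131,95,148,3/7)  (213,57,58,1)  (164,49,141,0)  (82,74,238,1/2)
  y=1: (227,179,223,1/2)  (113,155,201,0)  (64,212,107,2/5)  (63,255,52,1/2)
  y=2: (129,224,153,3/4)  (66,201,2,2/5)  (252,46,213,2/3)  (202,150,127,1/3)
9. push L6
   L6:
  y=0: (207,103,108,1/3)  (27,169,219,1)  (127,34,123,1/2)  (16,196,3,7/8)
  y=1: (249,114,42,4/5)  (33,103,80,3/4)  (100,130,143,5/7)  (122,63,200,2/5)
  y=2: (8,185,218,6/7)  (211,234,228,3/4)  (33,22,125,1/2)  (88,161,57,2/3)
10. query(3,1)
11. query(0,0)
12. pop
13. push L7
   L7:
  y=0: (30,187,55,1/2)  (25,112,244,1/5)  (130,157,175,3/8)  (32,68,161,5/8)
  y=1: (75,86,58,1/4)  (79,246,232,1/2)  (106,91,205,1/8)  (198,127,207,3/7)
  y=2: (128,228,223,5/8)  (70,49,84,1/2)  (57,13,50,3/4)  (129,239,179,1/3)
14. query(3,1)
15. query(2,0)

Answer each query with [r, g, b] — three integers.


query (3,1) [L1,L2] — begin 0,0,0
after L1 α=1/2: [41, 43/2, 124]
after L2 α=1/5: [372/5, 338/5, 559/5]
→ [74, 68, 112]

(0,2) stack=L1,L2,L3; from [0,0,0]:
+L1 (α=3/5) → [75, 681/5, 150]
+L2 (α=0) → [75, 681/5, 150]
+L3 (α=1/4) → [339/4, 2863/20, 289/2]
rounded: [85, 143, 144]

(0,2) stack=L1,L2,L3,L4; from [0,0,0]:
+L1 (α=3/5) → [75, 681/5, 150]
+L2 (α=0) → [75, 681/5, 150]
+L3 (α=1/4) → [339/4, 2863/20, 289/2]
+L4 (α=3/4) → [3051/16, 5923/80, 1069/8]
rounded: [191, 74, 134]

at x=3,y=1 over L1,L2,L3,L4,L5,L6:
+L1 (α=1/2) → [41, 43/2, 124]
+L2 (α=1/5) → [372/5, 338/5, 559/5]
+L3 (α=1/2) → [877/10, 204/5, 939/10]
+L4 (α=2/5) → [2851/50, 2092/25, 4597/50]
+L5 (α=1/2) → [6001/100, 8467/50, 7197/100]
+L6 (α=2/5) → [42403/500, 31701/250, 61591/500]
= [85, 127, 123]

(0,0) stack=L1,L2,L3,L4,L5,L6; from [0,0,0]:
after L1 α=3/8: [63, 303/4, 51/2]
after L2 α=1/3: [122, 261/2, 292/3]
after L3 α=1/3: [103, 371/3, 986/9]
after L4 α=6/7: [769/7, 1325/21, 14540/63]
after L5 α=3/7: [5827/49, 11285/147, 86132/441]
after L6 α=1/3: [21797/147, 37711/441, 219892/1323]
→ [148, 86, 166]

at x=3,y=1 over L1,L2,L3,L4,L5,L7:
after L1 α=1/2: [41, 43/2, 124]
after L2 α=1/5: [372/5, 338/5, 559/5]
after L3 α=1/2: [877/10, 204/5, 939/10]
after L4 α=2/5: [2851/50, 2092/25, 4597/50]
after L5 α=1/2: [6001/100, 8467/50, 7197/100]
after L7 α=3/7: [20851/175, 26459/175, 3246/25]
rounded: [119, 151, 130]

query (2,0) [L1,L2,L3,L4,L5,L7] — begin 0,0,0
L1 α=1/2: [41/2, 77/2, 159/2]
L2 α=5/7: [561/7, 582/7, 214/7]
L3 α=1/7: [4577/49, 4437/49, 2929/49]
L4 α=2/3: [2375/49, 5809/147, 3165/49]
L5 α=0: [2375/49, 5809/147, 3165/49]
L7 α=3/8: [30985/392, 49141/588, 20775/196]
= [79, 84, 106]


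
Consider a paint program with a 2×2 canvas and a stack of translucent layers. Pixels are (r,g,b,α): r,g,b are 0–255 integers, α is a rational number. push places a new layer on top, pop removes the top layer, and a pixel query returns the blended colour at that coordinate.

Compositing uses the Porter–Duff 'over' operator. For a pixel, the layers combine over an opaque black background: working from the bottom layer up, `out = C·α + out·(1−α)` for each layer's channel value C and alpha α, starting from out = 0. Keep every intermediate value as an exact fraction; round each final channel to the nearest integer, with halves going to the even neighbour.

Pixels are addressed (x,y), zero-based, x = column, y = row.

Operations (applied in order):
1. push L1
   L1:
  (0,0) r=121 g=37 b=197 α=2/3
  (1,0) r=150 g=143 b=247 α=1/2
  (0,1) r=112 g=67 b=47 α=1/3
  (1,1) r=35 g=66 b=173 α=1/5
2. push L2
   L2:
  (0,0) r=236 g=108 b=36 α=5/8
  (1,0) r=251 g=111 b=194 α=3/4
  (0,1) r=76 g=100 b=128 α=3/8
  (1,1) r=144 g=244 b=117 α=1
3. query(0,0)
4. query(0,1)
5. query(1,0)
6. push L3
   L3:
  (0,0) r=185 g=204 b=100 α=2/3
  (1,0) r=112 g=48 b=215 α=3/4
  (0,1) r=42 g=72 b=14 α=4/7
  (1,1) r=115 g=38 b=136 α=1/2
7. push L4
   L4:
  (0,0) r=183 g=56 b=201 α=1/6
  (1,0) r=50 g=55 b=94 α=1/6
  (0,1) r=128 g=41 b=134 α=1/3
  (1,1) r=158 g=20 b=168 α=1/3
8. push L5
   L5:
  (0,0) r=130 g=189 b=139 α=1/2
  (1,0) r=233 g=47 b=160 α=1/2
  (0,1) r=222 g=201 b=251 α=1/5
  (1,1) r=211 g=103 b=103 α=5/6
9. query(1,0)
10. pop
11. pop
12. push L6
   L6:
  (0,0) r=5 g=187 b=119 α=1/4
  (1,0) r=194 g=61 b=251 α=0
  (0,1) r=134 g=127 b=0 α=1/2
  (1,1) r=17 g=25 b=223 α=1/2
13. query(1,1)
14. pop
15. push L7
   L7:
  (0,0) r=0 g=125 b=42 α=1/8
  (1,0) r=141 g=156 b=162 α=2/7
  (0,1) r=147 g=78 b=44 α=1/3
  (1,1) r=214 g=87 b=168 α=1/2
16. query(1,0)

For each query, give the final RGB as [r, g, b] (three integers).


query (0,0) [L1,L2] — begin 0,0,0
L1 α=2/3: [242/3, 74/3, 394/3]
L2 α=5/8: [711/4, 307/4, 287/4]
→ [178, 77, 72]

query (0,1) [L1,L2] — begin 0,0,0
+L1 (α=1/3) → [112/3, 67/3, 47/3]
+L2 (α=3/8) → [311/6, 1235/24, 1387/24]
→ [52, 51, 58]

(1,0) stack=L1,L2; from [0,0,0]:
after L1 α=1/2: [75, 143/2, 247/2]
after L2 α=3/4: [207, 809/8, 1411/8]
= [207, 101, 176]

query (1,0) [L1,L2,L3,L4,L5] — begin 0,0,0
+L1 (α=1/2) → [75, 143/2, 247/2]
+L2 (α=3/4) → [207, 809/8, 1411/8]
+L3 (α=3/4) → [543/4, 1961/32, 6571/32]
+L4 (α=1/6) → [2915/24, 3855/64, 35863/192]
+L5 (α=1/2) → [8507/48, 6863/128, 66583/384]
rounded: [177, 54, 173]

at x=1,y=1 over L1,L2,L3,L6:
after L1 α=1/5: [7, 66/5, 173/5]
after L2 α=1: [144, 244, 117]
after L3 α=1/2: [259/2, 141, 253/2]
after L6 α=1/2: [293/4, 83, 699/4]
rounded: [73, 83, 175]

(1,0) stack=L1,L2,L3,L7; from [0,0,0]:
+L1 (α=1/2) → [75, 143/2, 247/2]
+L2 (α=3/4) → [207, 809/8, 1411/8]
+L3 (α=3/4) → [543/4, 1961/32, 6571/32]
+L7 (α=2/7) → [549/4, 2827/32, 43223/224]
= [137, 88, 193]


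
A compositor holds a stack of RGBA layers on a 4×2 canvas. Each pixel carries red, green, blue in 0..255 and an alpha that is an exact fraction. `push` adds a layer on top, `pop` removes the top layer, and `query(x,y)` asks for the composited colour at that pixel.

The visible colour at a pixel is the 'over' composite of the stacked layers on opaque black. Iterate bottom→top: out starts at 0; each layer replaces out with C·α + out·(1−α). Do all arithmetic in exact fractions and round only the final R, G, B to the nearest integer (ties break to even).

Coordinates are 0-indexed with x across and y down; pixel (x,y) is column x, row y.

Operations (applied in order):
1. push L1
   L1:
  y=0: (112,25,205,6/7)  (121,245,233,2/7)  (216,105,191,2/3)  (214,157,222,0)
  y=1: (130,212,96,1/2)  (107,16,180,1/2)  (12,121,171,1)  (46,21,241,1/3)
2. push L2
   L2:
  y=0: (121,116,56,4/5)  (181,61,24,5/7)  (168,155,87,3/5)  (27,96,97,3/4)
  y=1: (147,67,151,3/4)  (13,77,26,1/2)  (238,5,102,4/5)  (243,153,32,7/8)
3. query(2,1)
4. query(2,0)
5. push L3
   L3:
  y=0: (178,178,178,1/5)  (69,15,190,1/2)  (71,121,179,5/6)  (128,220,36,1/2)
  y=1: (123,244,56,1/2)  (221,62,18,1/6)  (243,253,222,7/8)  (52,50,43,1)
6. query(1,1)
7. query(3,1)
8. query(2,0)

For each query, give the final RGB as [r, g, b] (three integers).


(2,1) stack=L1,L2; from [0,0,0]:
+L1 (α=1) → [12, 121, 171]
+L2 (α=4/5) → [964/5, 141/5, 579/5]
→ [193, 28, 116]

query (2,0) [L1,L2] — begin 0,0,0
after L1 α=2/3: [144, 70, 382/3]
after L2 α=3/5: [792/5, 121, 1547/15]
rounded: [158, 121, 103]

(1,1) stack=L1,L2,L3; from [0,0,0]:
+L1 (α=1/2) → [107/2, 8, 90]
+L2 (α=1/2) → [133/4, 85/2, 58]
+L3 (α=1/6) → [1549/24, 183/4, 154/3]
→ [65, 46, 51]

at x=3,y=1 over L1,L2,L3:
after L1 α=1/3: [46/3, 7, 241/3]
after L2 α=7/8: [5149/24, 539/4, 913/24]
after L3 α=1: [52, 50, 43]
rounded: [52, 50, 43]

query (2,0) [L1,L2,L3] — begin 0,0,0
after L1 α=2/3: [144, 70, 382/3]
after L2 α=3/5: [792/5, 121, 1547/15]
after L3 α=5/6: [2567/30, 121, 7486/45]
= [86, 121, 166]


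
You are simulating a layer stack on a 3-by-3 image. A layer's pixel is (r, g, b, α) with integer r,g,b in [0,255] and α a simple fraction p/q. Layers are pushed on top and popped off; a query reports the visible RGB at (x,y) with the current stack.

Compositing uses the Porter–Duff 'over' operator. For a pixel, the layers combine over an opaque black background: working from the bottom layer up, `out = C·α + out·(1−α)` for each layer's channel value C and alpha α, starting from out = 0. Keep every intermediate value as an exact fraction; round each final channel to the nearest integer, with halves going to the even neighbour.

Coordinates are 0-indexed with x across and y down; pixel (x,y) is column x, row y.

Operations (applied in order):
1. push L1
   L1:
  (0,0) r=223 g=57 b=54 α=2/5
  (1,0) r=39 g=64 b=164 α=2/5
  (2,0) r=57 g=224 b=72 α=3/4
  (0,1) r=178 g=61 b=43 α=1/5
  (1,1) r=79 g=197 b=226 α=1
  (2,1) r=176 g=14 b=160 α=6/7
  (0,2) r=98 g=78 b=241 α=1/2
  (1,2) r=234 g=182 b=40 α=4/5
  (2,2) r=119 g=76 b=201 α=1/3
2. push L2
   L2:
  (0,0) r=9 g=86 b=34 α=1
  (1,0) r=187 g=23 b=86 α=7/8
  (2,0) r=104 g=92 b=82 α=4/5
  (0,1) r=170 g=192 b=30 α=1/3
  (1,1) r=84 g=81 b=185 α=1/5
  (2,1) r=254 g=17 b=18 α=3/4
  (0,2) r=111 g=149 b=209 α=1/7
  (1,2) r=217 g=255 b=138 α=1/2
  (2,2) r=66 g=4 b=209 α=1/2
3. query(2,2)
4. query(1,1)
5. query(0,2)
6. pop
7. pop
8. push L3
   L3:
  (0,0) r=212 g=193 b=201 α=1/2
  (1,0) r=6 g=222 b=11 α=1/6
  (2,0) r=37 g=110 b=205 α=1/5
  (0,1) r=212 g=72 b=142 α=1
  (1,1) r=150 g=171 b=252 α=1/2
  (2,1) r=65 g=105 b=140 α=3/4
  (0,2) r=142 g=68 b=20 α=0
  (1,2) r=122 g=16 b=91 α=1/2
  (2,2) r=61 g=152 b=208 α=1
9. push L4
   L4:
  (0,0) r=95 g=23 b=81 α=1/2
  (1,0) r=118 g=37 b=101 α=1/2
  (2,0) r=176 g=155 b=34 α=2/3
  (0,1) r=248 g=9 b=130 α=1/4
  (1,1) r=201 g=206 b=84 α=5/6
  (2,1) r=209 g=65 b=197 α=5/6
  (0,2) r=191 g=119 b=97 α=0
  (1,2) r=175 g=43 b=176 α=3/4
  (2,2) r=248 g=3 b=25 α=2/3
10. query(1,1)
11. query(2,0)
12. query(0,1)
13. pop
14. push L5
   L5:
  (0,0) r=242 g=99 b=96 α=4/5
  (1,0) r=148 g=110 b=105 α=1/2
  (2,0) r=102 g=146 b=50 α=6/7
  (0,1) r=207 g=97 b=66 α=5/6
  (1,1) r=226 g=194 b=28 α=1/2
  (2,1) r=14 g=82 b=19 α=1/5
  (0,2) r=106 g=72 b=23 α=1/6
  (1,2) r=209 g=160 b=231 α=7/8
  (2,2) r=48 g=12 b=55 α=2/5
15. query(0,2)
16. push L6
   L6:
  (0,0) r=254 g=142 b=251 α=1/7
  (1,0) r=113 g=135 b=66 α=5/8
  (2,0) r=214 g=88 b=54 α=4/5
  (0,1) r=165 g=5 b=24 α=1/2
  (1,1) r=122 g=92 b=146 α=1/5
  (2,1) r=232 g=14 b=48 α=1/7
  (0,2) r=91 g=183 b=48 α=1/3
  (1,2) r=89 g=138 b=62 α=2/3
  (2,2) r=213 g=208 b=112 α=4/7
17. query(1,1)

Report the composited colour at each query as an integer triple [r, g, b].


query (2,2) [L1,L2] — begin 0,0,0
after L1 α=1/3: [119/3, 76/3, 67]
after L2 α=1/2: [317/6, 44/3, 138]
→ [53, 15, 138]

at x=1,y=1 over L1,L2:
L1 α=1: [79, 197, 226]
L2 α=1/5: [80, 869/5, 1089/5]
= [80, 174, 218]

(0,2) stack=L1,L2; from [0,0,0]:
+L1 (α=1/2) → [49, 39, 241/2]
+L2 (α=1/7) → [405/7, 383/7, 932/7]
→ [58, 55, 133]

query (1,1) [L3,L4] — begin 0,0,0
L3 α=1/2: [75, 171/2, 126]
L4 α=5/6: [180, 2231/12, 91]
= [180, 186, 91]

(2,0) stack=L3,L4; from [0,0,0]:
after L3 α=1/5: [37/5, 22, 41]
after L4 α=2/3: [599/5, 332/3, 109/3]
→ [120, 111, 36]

(0,1) stack=L3,L4; from [0,0,0]:
after L3 α=1: [212, 72, 142]
after L4 α=1/4: [221, 225/4, 139]
rounded: [221, 56, 139]

query (0,2) [L3,L5] — begin 0,0,0
+L3 (α=0) → [0, 0, 0]
+L5 (α=1/6) → [53/3, 12, 23/6]
→ [18, 12, 4]

query (1,1) [L3,L5,L6] — begin 0,0,0
L3 α=1/2: [75, 171/2, 126]
L5 α=1/2: [301/2, 559/4, 77]
L6 α=1/5: [724/5, 651/5, 454/5]
= [145, 130, 91]


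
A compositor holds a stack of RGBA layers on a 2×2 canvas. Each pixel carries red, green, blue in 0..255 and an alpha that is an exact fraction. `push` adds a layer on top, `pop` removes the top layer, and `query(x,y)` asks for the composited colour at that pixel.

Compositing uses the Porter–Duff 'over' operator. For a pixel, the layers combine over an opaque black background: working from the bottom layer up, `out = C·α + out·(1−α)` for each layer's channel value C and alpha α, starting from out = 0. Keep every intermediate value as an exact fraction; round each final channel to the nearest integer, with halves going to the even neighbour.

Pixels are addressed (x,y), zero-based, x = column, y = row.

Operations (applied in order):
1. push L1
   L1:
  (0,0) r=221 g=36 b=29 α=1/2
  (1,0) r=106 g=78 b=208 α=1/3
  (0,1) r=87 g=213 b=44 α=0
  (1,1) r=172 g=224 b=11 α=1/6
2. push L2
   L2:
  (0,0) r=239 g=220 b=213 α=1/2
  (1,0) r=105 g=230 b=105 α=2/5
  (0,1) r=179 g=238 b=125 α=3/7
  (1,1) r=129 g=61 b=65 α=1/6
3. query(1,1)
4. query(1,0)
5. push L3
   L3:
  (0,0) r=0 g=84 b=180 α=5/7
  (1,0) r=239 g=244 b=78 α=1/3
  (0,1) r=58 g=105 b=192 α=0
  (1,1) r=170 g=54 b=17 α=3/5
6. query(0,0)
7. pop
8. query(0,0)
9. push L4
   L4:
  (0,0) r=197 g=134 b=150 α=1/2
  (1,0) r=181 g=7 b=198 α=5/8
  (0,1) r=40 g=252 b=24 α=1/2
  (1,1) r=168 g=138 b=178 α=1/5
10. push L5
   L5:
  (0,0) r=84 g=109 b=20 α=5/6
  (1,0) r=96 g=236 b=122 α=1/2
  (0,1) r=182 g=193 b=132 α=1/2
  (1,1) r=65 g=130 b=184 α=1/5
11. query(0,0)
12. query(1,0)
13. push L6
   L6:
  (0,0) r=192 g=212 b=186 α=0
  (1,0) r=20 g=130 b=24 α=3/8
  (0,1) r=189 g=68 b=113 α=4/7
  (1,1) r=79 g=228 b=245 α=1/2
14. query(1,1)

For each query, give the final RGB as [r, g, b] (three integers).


at x=1,y=1 over L1,L2:
L1 α=1/6: [86/3, 112/3, 11/6]
L2 α=1/6: [817/18, 743/18, 445/36]
rounded: [45, 41, 12]

at x=1,y=0 over L1,L2:
+L1 (α=1/3) → [106/3, 26, 208/3]
+L2 (α=2/5) → [316/5, 538/5, 418/5]
→ [63, 108, 84]

at x=0,y=0 over L1,L2,L3:
after L1 α=1/2: [221/2, 18, 29/2]
after L2 α=1/2: [699/4, 119, 455/4]
after L3 α=5/7: [699/14, 94, 2255/14]
→ [50, 94, 161]

query (0,0) [L1,L2] — begin 0,0,0
after L1 α=1/2: [221/2, 18, 29/2]
after L2 α=1/2: [699/4, 119, 455/4]
→ [175, 119, 114]

query (0,0) [L1,L2,L4,L5] — begin 0,0,0
after L1 α=1/2: [221/2, 18, 29/2]
after L2 α=1/2: [699/4, 119, 455/4]
after L4 α=1/2: [1487/8, 253/2, 1055/8]
after L5 α=5/6: [4847/48, 1343/12, 1855/48]
rounded: [101, 112, 39]

query (1,0) [L1,L2,L4,L5] — begin 0,0,0
L1 α=1/3: [106/3, 26, 208/3]
L2 α=2/5: [316/5, 538/5, 418/5]
L4 α=5/8: [5473/40, 1789/40, 1551/10]
L5 α=1/2: [9313/80, 11229/80, 2771/20]
rounded: [116, 140, 139]

(1,1) stack=L1,L2,L4,L5,L6; from [0,0,0]:
+L1 (α=1/6) → [86/3, 112/3, 11/6]
+L2 (α=1/6) → [817/18, 743/18, 445/36]
+L4 (α=1/5) → [3146/45, 2728/45, 2047/45]
+L5 (α=1/5) → [15509/225, 16762/225, 16468/225]
+L6 (α=1/2) → [16642/225, 34031/225, 71593/450]
= [74, 151, 159]


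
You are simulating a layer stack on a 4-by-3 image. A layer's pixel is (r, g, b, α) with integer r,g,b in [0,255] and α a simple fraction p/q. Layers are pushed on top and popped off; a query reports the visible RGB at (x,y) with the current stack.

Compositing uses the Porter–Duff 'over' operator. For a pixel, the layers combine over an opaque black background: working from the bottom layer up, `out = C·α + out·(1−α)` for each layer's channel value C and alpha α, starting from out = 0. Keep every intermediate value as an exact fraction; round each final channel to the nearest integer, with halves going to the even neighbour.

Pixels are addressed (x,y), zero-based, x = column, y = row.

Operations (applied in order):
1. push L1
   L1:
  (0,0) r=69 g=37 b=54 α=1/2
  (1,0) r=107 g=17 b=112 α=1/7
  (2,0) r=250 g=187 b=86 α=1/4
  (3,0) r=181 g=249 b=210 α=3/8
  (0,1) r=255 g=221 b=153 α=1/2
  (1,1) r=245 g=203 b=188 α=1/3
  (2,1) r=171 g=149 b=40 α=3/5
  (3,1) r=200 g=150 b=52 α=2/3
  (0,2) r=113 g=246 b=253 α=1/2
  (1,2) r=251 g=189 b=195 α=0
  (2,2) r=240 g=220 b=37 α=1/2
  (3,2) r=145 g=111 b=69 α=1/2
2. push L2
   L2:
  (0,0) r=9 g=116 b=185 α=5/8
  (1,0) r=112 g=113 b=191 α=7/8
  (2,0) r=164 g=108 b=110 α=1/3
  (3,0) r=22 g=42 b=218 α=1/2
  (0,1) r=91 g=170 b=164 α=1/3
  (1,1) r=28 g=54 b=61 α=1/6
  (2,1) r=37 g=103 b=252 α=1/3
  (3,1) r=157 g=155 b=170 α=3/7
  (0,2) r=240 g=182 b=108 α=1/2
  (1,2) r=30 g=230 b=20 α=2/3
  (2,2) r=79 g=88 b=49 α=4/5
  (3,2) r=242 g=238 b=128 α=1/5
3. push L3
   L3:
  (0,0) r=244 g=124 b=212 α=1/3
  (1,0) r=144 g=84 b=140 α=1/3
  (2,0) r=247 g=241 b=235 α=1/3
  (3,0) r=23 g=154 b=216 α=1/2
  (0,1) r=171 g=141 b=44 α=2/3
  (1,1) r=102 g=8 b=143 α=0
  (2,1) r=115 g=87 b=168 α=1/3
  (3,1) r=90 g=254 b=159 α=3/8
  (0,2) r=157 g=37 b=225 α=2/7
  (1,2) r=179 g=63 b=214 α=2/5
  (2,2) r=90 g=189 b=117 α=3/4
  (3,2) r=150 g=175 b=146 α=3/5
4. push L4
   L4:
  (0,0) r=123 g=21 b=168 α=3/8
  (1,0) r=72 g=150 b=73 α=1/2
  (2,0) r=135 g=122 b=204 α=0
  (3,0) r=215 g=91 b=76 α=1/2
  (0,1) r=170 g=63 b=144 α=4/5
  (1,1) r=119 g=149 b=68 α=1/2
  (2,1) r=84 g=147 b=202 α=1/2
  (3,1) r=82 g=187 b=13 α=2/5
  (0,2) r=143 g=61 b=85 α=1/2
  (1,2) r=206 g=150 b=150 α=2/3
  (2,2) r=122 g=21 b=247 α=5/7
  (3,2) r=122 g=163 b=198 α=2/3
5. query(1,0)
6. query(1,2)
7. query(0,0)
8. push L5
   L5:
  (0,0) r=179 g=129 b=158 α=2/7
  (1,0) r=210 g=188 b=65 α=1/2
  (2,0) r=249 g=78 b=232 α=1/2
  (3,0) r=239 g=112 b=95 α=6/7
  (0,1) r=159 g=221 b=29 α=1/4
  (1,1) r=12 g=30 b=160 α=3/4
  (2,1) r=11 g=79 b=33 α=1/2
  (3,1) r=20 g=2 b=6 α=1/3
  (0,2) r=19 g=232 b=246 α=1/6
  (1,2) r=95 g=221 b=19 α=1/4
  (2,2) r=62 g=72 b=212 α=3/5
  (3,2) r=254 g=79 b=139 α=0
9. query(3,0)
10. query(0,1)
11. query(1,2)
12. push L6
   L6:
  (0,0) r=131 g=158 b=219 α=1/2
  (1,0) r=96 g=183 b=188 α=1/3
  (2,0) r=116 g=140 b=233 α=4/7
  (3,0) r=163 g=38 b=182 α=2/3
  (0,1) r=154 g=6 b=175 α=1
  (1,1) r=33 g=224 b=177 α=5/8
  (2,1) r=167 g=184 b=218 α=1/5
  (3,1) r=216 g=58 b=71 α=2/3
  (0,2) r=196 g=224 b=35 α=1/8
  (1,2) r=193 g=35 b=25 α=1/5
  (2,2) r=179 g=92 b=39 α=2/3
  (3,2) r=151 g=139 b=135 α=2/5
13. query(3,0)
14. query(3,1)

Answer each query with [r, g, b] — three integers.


at x=1,y=0 over L1,L2,L3,L4:
after L1 α=1/7: [107/7, 17/7, 16]
after L2 α=7/8: [5595/56, 2777/28, 1353/8]
after L3 α=1/3: [3209/28, 3953/42, 1913/12]
after L4 α=1/2: [5225/56, 10253/84, 2789/24]
= [93, 122, 116]

(1,2) stack=L1,L2,L3,L4; from [0,0,0]:
+L1 (α=0) → [0, 0, 0]
+L2 (α=2/3) → [20, 460/3, 40/3]
+L3 (α=2/5) → [418/5, 586/5, 468/5]
+L4 (α=2/3) → [826/5, 2086/15, 656/5]
→ [165, 139, 131]

at x=0,y=0 over L1,L2,L3,L4:
after L1 α=1/2: [69/2, 37/2, 27]
after L2 α=5/8: [297/16, 1271/16, 503/4]
after L3 α=1/3: [2249/24, 2263/24, 309/2]
after L4 α=3/8: [20101/192, 12827/192, 2553/16]
→ [105, 67, 160]

at x=3,y=0 over L1,L2,L3,L4,L5:
after L1 α=3/8: [543/8, 747/8, 315/4]
after L2 α=1/2: [719/16, 1083/16, 1187/8]
after L3 α=1/2: [1087/32, 3547/32, 2915/16]
after L4 α=1/2: [7967/64, 6459/64, 4131/32]
after L5 α=6/7: [14249/64, 49467/448, 22371/224]
rounded: [223, 110, 100]

at x=0,y=1 over L1,L2,L3,L4,L5:
+L1 (α=1/2) → [255/2, 221/2, 153/2]
+L2 (α=1/3) → [346/3, 391/3, 317/3]
+L3 (α=2/3) → [1372/9, 1237/9, 581/9]
+L4 (α=4/5) → [7492/45, 701/9, 1153/9]
+L5 (α=1/4) → [9877/60, 341/3, 310/3]
→ [165, 114, 103]

query (1,2) [L1,L2,L3,L4,L5] — begin 0,0,0
after L1 α=0: [0, 0, 0]
after L2 α=2/3: [20, 460/3, 40/3]
after L3 α=2/5: [418/5, 586/5, 468/5]
after L4 α=2/3: [826/5, 2086/15, 656/5]
after L5 α=1/4: [2953/20, 3191/20, 2063/20]
= [148, 160, 103]

(3,0) stack=L1,L2,L3,L4,L5,L6; from [0,0,0]:
+L1 (α=3/8) → [543/8, 747/8, 315/4]
+L2 (α=1/2) → [719/16, 1083/16, 1187/8]
+L3 (α=1/2) → [1087/32, 3547/32, 2915/16]
+L4 (α=1/2) → [7967/64, 6459/64, 4131/32]
+L5 (α=6/7) → [14249/64, 49467/448, 22371/224]
+L6 (α=2/3) → [35113/192, 83515/1344, 103907/672]
→ [183, 62, 155]

at x=3,y=1 over L1,L2,L3,L4,L5,L6:
L1 α=2/3: [400/3, 100, 104/3]
L2 α=3/7: [3013/21, 865/7, 278/3]
L3 α=3/8: [20735/168, 9659/56, 2821/24]
L4 α=2/5: [29919/280, 49921/280, 3029/40]
L5 α=1/3: [32719/420, 50201/420, 3149/60]
L6 α=2/3: [214159/1260, 98921/1260, 11669/180]
→ [170, 79, 65]


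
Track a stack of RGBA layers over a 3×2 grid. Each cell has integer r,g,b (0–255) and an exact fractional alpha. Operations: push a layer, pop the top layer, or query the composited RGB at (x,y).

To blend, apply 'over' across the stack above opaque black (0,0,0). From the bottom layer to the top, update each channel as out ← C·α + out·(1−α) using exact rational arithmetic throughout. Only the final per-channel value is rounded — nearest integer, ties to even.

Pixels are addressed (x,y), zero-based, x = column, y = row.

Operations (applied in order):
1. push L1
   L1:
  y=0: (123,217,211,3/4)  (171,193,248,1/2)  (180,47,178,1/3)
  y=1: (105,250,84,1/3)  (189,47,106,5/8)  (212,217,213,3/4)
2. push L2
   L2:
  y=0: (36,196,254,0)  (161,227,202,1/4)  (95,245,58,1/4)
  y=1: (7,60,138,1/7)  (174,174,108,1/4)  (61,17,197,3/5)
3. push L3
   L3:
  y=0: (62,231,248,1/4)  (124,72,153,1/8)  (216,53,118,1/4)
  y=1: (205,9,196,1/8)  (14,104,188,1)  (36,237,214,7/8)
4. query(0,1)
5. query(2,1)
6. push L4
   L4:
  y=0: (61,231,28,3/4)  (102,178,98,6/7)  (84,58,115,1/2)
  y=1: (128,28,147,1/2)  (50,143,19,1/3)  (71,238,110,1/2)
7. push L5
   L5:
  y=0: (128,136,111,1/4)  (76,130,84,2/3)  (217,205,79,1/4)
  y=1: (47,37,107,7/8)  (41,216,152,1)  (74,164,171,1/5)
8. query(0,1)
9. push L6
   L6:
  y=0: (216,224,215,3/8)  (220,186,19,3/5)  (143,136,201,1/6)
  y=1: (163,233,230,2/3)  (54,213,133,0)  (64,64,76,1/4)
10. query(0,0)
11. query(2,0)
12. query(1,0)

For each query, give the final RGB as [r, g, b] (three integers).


query (0,1) [L1,L2,L3] — begin 0,0,0
L1 α=1/3: [35, 250/3, 28]
L2 α=1/7: [31, 80, 306/7]
L3 α=1/8: [211/4, 569/8, 251/4]
= [53, 71, 63]

query (2,1) [L1,L2,L3] — begin 0,0,0
+L1 (α=3/4) → [159, 651/4, 639/4]
+L2 (α=3/5) → [501/5, 753/10, 1821/10]
+L3 (α=7/8) → [1761/40, 17343/80, 16801/80]
rounded: [44, 217, 210]

query (0,1) [L1,L2,L3,L4,L5] — begin 0,0,0
L1 α=1/3: [35, 250/3, 28]
L2 α=1/7: [31, 80, 306/7]
L3 α=1/8: [211/4, 569/8, 251/4]
L4 α=1/2: [723/8, 793/16, 839/8]
L5 α=7/8: [3355/64, 4937/128, 6831/64]
= [52, 39, 107]

query (0,0) [L1,L2,L3,L4,L5,L6] — begin 0,0,0
+L1 (α=3/4) → [369/4, 651/4, 633/4]
+L2 (α=0) → [369/4, 651/4, 633/4]
+L3 (α=1/4) → [1355/16, 2877/16, 2891/16]
+L4 (α=3/4) → [4283/64, 13965/64, 4235/64]
+L5 (α=1/4) → [21041/256, 50599/256, 19809/256]
+L6 (α=3/8) → [271093/2048, 425027/2048, 264165/2048]
rounded: [132, 208, 129]

at x=2,y=0 over L1,L2,L3,L4,L5,L6:
L1 α=1/3: [60, 47/3, 178/3]
L2 α=1/4: [275/4, 73, 59]
L3 α=1/4: [1689/16, 68, 295/4]
L4 α=1/2: [3033/32, 63, 755/8]
L5 α=1/4: [16043/128, 197/2, 2897/32]
L6 α=1/6: [98519/768, 419/4, 20917/192]
rounded: [128, 105, 109]

(1,0) stack=L1,L2,L3,L4,L5,L6; from [0,0,0]:
after L1 α=1/2: [171/2, 193/2, 124]
after L2 α=1/4: [835/8, 1033/8, 287/2]
after L3 α=1/8: [6837/64, 7807/64, 2315/16]
after L4 α=6/7: [46005/448, 76159/448, 11723/112]
after L5 α=2/3: [114101/1344, 64213/448, 30539/336]
after L6 α=3/5: [557621/3360, 37841/224, 8023/168]
→ [166, 169, 48]


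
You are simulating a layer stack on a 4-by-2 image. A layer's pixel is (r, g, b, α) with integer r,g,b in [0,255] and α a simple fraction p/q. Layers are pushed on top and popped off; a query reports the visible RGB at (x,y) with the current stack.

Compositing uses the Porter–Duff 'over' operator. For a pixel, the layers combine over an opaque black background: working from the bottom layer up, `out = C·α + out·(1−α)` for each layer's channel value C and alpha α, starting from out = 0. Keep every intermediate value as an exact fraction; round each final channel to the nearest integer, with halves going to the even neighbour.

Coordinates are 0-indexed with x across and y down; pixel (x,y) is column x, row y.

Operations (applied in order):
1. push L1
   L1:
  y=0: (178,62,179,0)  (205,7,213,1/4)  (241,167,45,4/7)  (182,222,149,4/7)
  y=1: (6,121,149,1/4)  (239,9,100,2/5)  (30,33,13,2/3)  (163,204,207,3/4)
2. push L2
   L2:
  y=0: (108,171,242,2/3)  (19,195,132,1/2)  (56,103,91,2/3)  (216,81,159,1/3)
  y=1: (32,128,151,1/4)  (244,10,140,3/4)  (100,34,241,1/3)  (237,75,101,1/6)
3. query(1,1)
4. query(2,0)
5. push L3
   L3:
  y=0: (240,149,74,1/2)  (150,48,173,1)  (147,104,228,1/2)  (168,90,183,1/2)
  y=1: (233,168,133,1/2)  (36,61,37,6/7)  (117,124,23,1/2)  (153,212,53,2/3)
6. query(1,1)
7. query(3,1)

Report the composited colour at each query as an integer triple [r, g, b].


query (1,1) [L1,L2] — begin 0,0,0
L1 α=2/5: [478/5, 18/5, 40]
L2 α=3/4: [2069/10, 42/5, 115]
= [207, 8, 115]

(2,0) stack=L1,L2; from [0,0,0]:
L1 α=4/7: [964/7, 668/7, 180/7]
L2 α=2/3: [1748/21, 2110/21, 1454/21]
rounded: [83, 100, 69]

at x=1,y=1 over L1,L2,L3:
+L1 (α=2/5) → [478/5, 18/5, 40]
+L2 (α=3/4) → [2069/10, 42/5, 115]
+L3 (α=6/7) → [4229/70, 1872/35, 337/7]
rounded: [60, 53, 48]

at x=3,y=1 over L1,L2,L3:
after L1 α=3/4: [489/4, 153, 621/4]
after L2 α=1/6: [1131/8, 140, 3509/24]
after L3 α=2/3: [1193/8, 188, 6053/72]
→ [149, 188, 84]
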